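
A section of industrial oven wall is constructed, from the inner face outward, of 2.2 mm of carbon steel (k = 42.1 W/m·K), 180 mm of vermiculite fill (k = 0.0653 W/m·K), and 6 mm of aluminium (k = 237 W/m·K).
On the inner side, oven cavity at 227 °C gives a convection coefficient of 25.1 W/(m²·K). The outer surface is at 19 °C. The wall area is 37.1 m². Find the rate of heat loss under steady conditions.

Using the resistance-network approach (series):
R_inner film = 1/(h_i·A) = 1/(25.1×37.1) = 0.001074 K/W
R_carbon steel = L/(kA) = 0.0022/(42.1×37.1) = 1.409×10^-6 K/W
R_vermiculite fill = L/(kA) = 0.18/(0.0653×37.1) = 0.0743 K/W
R_aluminium = L/(kA) = 0.006/(237×37.1) = 6.824×10^-7 K/W
R_total = 0.07538 K/W
Q = ΔT / R_total = 208 / 0.07538

Q ≈ 2760 W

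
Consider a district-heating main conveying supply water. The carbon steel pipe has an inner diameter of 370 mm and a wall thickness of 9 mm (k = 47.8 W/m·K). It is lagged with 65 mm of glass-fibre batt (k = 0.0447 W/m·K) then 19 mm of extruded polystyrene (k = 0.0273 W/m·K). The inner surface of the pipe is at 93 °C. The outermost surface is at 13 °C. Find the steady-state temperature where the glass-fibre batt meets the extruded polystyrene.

Per-layer cylindrical resistances, series-summed:
R_carbon steel pipe wall = ln(194/185)/(2π×47.8×1) = 1.582×10^-4 K/W
R_glass-fibre batt = ln(259/194)/(2π×0.0447×1) = 1.029 K/W
R_extruded polystyrene = ln(278/259)/(2π×0.0273×1) = 0.4127 K/W
R_total = 1.442 K/W
Q = ΔT/R_total = 80/1.442
Q = 55.5 W/m
T_interface = T_inner − Q·ΣR(inner→interface) = 93 − 55.5×1.029

T ≈ 35.9 °C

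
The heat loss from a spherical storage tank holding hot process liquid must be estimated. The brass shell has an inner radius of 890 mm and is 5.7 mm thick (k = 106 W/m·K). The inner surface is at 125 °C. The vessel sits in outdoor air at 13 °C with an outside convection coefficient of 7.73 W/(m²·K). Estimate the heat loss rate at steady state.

Q ≈ 8720 W

For a spherical shell R = (1/r₁ − 1/r₂)/(4πk); film R = 1/(h·4πr²). In series:
R_brass shell = (1/0.89 − 1/0.8957)/(4π×106) = 5.368×10^-6 K/W
R_outer film = 1/(h·4πr_o²) = 1/(7.73×4π×0.8957²) = 0.01283 K/W
R_total = 0.01284 K/W
Q = ΔT/R_total = 112/0.01284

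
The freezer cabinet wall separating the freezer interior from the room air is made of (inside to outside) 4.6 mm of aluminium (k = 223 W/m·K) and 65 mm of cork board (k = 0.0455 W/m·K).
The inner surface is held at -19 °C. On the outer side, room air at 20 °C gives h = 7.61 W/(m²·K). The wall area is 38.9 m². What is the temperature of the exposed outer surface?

T ≈ 16.7 °C

Thermal resistances in series:
R_aluminium = L/(kA) = 0.0046/(223×38.9) = 5.303×10^-7 K/W
R_cork board = L/(kA) = 0.065/(0.0455×38.9) = 0.03672 K/W
R_outer film = 1/(h_o·A) = 1/(7.61×38.9) = 0.003378 K/W
R_total = 0.0401 K/W;  Q = ΔT/R_total = 39/0.0401 = 972.5 W
T_interface = T_inner + Q·ΣR(inner→interface) = -19 + 973×0.03672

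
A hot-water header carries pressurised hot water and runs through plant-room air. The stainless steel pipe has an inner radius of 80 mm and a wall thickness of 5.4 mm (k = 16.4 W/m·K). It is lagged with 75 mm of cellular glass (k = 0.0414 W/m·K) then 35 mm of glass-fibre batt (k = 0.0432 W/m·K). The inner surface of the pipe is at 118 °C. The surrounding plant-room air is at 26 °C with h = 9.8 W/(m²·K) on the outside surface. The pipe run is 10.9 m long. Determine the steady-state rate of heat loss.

For a radial system each layer contributes R = ln(r_out/r_in)/(2πkL); films add R = 1/(hA).
R_stainless steel pipe wall = ln(85.4/80)/(2π×16.4×10.9) = 5.816×10^-5 K/W
R_cellular glass = ln(160.4/85.4)/(2π×0.0414×10.9) = 0.2223 K/W
R_glass-fibre batt = ln(195.4/160.4)/(2π×0.0432×10.9) = 0.06671 K/W
R_outer film = 1/(h_o·2πr_oL) = 1/(9.8×2π×0.1954×10.9) = 0.007625 K/W
R_total = 0.2967 K/W
Q = ΔT/R_total = 92/0.2967

Q ≈ 310 W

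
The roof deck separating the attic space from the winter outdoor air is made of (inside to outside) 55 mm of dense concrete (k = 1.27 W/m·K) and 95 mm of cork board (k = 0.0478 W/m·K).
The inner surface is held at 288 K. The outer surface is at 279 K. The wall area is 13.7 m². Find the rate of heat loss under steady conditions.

Model the wall as resistances in series:
R_dense concrete = L/(kA) = 0.055/(1.27×13.7) = 0.003161 K/W
R_cork board = L/(kA) = 0.095/(0.0478×13.7) = 0.1451 K/W
R_total = 0.1482 K/W
Q = ΔT / R_total = 9 / 0.1482

Q ≈ 60.7 W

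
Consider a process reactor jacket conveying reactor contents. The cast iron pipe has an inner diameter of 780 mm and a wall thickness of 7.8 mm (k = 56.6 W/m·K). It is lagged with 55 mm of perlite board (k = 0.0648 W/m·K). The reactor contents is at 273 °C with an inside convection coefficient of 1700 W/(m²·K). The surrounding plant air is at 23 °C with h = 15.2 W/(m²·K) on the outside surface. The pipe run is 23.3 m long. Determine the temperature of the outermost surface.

Per-layer cylindrical resistances, series-summed:
R_inner film = 1/(h_i·2πr₁L) = 1/(1700×2π×0.39×23.3) = 1.03×10^-5 K/W
R_cast iron pipe wall = ln(397.8/390)/(2π×56.6×23.3) = 2.39×10^-6 K/W
R_perlite board = ln(452.8/397.8)/(2π×0.0648×23.3) = 0.01365 K/W
R_outer film = 1/(h_o·2πr_oL) = 1/(15.2×2π×0.4528×23.3) = 9.925×10^-4 K/W
R_total = 0.01466 K/W
Q = ΔT/R_total = 250/0.01466
Q = 17100 W
T_interface = T_inner − Q·ΣR(inner→interface) = 273 − 17100×0.01366

T ≈ 39.9 °C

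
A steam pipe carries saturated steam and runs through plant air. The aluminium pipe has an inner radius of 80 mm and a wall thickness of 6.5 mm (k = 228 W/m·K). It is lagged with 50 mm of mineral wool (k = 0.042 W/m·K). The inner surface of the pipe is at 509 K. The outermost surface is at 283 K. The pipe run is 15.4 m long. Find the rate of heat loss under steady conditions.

Per-layer cylindrical resistances, series-summed:
R_aluminium pipe wall = ln(86.5/80)/(2π×228×15.4) = 3.541×10^-6 K/W
R_mineral wool = ln(136.5/86.5)/(2π×0.042×15.4) = 0.1123 K/W
R_total = 0.1123 K/W
Q = ΔT/R_total = 226/0.1123

Q ≈ 2010 W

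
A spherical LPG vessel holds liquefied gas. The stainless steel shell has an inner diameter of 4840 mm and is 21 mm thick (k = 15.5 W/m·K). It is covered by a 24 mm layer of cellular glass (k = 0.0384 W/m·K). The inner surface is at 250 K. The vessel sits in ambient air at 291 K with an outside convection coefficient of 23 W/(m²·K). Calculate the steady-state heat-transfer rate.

Each spherical layer contributes R = (1/r_i − 1/r_o)/(4πk):
R_stainless steel shell = (1/2.42 − 1/2.441)/(4π×15.5) = 1.825×10^-5 K/W
R_cellular glass = (1/2.441 − 1/2.465)/(4π×0.0384) = 0.008266 K/W
R_outer film = 1/(h·4πr_o²) = 1/(23×4π×2.465²) = 5.694×10^-4 K/W
R_total = 0.008853 K/W
Q = ΔT/R_total = 41/0.008853

Q ≈ 4630 W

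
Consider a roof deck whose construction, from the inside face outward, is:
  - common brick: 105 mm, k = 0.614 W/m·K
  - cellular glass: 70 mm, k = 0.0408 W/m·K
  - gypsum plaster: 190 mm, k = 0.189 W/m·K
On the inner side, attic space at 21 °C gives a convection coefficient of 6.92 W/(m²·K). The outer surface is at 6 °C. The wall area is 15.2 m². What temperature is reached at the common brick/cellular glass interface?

Model the wall as resistances in series:
R_inner film = 1/(h_i·A) = 1/(6.92×15.2) = 0.009507 K/W
R_common brick = L/(kA) = 0.105/(0.614×15.2) = 0.01125 K/W
R_cellular glass = L/(kA) = 0.07/(0.0408×15.2) = 0.1129 K/W
R_gypsum plaster = L/(kA) = 0.19/(0.189×15.2) = 0.06614 K/W
R_total = 0.1998 K/W;  Q = ΔT/R_total = 15/0.1998 = 75.09 W
T_interface = T_inner − Q·ΣR(inner→interface) = 21 − 75.1×0.02076

T ≈ 19.4 °C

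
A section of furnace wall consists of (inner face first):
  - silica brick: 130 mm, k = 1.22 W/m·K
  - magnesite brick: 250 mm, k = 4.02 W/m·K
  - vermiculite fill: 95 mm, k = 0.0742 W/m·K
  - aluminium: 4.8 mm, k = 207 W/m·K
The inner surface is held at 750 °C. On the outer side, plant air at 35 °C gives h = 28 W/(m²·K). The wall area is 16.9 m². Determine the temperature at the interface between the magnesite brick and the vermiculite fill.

Thermal resistances in series:
R_silica brick = L/(kA) = 0.13/(1.22×16.9) = 0.006305 K/W
R_magnesite brick = L/(kA) = 0.25/(4.02×16.9) = 0.00368 K/W
R_vermiculite fill = L/(kA) = 0.095/(0.0742×16.9) = 0.07576 K/W
R_aluminium = L/(kA) = 0.0048/(207×16.9) = 1.372×10^-6 K/W
R_outer film = 1/(h_o·A) = 1/(28×16.9) = 0.002113 K/W
R_total = 0.08786 K/W;  Q = ΔT/R_total = 715/0.08786 = 8138 W
T_interface = T_inner − Q·ΣR(inner→interface) = 750 − 8140×0.009985

T ≈ 669 °C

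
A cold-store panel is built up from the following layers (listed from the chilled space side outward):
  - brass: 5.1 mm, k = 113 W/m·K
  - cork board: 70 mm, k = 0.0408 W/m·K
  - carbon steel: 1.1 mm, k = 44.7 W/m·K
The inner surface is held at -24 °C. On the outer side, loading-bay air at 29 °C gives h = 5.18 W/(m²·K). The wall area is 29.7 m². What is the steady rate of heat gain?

Series thermal resistances:
R_brass = L/(kA) = 0.0051/(113×29.7) = 1.52×10^-6 K/W
R_cork board = L/(kA) = 0.07/(0.0408×29.7) = 0.05777 K/W
R_carbon steel = L/(kA) = 0.0011/(44.7×29.7) = 8.286×10^-7 K/W
R_outer film = 1/(h_o·A) = 1/(5.18×29.7) = 0.0065 K/W
R_total = 0.06427 K/W
Q = ΔT / R_total = 53 / 0.06427

Q ≈ 825 W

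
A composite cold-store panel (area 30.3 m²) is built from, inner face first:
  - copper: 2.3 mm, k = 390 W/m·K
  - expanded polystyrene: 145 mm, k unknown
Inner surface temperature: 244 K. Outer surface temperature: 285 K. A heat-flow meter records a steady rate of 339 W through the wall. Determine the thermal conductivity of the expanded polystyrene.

Using the resistance-network approach (series):
R_copper = L/(kA) = 0.0023/(390×30.3) = 1.946×10^-7 K/W
Sum of known resistances R_other = 1.946×10^-7 K/W
Total R = ΔT/Q = 41/339 = 0.1209 K/W
R_expanded polystyrene = R_total − R_other = 0.1209 K/W
k = L/(R·A) = 0.145/(0.1209×30.3)

k ≈ 0.0396 W/(m·K)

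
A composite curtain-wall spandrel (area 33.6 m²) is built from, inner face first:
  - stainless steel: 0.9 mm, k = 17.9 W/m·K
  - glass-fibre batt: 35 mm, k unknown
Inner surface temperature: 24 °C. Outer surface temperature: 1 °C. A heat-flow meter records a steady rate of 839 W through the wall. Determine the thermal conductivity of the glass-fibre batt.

Using the resistance-network approach (series):
R_stainless steel = L/(kA) = 0.0009/(17.9×33.6) = 1.496×10^-6 K/W
Sum of known resistances R_other = 1.496×10^-6 K/W
Total R = ΔT/Q = 23/839 = 0.02741 K/W
R_glass-fibre batt = R_total − R_other = 0.02741 K/W
k = L/(R·A) = 0.035/(0.02741×33.6)

k ≈ 0.038 W/(m·K)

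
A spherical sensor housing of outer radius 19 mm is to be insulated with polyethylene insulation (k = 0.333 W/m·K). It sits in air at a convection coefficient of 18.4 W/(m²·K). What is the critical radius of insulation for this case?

For a sphere r_cr = 2k/h = 2×0.333/18.4
r_cr = 36.2 mm; since the bare radius (19 mm) is below r_cr, adding a thin layer of insulation will *increase* heat loss.

r_cr ≈ 36.2 mm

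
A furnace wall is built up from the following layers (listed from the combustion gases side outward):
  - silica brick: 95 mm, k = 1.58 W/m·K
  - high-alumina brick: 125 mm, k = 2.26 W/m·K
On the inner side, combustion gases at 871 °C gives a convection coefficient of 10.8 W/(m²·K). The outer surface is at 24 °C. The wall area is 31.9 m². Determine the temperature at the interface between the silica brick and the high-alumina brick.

T ≈ 249 °C

Using the resistance-network approach (series):
R_inner film = 1/(h_i·A) = 1/(10.8×31.9) = 0.002903 K/W
R_silica brick = L/(kA) = 0.095/(1.58×31.9) = 0.001885 K/W
R_high-alumina brick = L/(kA) = 0.125/(2.26×31.9) = 0.001734 K/W
R_total = 0.006521 K/W;  Q = ΔT/R_total = 847/0.006521 = 129900 W
T_interface = T_inner − Q·ΣR(inner→interface) = 871 − 130000×0.004787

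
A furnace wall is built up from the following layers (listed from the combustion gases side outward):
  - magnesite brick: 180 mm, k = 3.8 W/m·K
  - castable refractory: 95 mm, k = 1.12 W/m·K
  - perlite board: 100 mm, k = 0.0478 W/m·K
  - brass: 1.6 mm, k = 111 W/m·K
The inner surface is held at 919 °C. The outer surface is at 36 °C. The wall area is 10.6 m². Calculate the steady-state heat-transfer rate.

Treating each layer as a thermal resistance in series:
R_magnesite brick = L/(kA) = 0.18/(3.8×10.6) = 0.004469 K/W
R_castable refractory = L/(kA) = 0.095/(1.12×10.6) = 0.008002 K/W
R_perlite board = L/(kA) = 0.1/(0.0478×10.6) = 0.1974 K/W
R_brass = L/(kA) = 0.0016/(111×10.6) = 1.36×10^-6 K/W
R_total = 0.2098 K/W
Q = ΔT / R_total = 883 / 0.2098

Q ≈ 4210 W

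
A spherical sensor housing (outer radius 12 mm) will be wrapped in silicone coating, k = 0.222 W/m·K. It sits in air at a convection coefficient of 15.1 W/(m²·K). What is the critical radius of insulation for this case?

For a sphere r_cr = 2k/h = 2×0.222/15.1
r_cr = 29.4 mm; since the bare radius (12 mm) is below r_cr, adding a thin layer of insulation will *increase* heat loss.

r_cr ≈ 29.4 mm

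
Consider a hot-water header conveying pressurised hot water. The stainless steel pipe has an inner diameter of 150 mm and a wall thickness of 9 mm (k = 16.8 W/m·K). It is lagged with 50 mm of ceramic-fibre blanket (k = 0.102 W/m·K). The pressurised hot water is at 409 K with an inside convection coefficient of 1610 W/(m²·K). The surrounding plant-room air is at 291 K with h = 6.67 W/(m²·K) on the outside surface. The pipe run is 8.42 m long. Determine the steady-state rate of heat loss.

Treating each annulus and film as a series resistance:
R_inner film = 1/(h_i·2πr₁L) = 1/(1610×2π×0.075×8.42) = 1.565×10^-4 K/W
R_stainless steel pipe wall = ln(84/75)/(2π×16.8×8.42) = 1.275×10^-4 K/W
R_ceramic-fibre blanket = ln(134/84)/(2π×0.102×8.42) = 0.08655 K/W
R_outer film = 1/(h_o·2πr_oL) = 1/(6.67×2π×0.134×8.42) = 0.02115 K/W
R_total = 0.108 K/W
Q = ΔT/R_total = 118/0.108

Q ≈ 1090 W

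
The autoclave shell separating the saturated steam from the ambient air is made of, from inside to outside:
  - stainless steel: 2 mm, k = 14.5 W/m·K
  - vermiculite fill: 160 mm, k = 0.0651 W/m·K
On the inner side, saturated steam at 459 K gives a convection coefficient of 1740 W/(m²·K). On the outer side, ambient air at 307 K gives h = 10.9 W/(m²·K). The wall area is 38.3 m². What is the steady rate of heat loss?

Series thermal resistances:
R_inner film = 1/(h_i·A) = 1/(1740×38.3) = 1.501×10^-5 K/W
R_stainless steel = L/(kA) = 0.002/(14.5×38.3) = 3.601×10^-6 K/W
R_vermiculite fill = L/(kA) = 0.16/(0.0651×38.3) = 0.06417 K/W
R_outer film = 1/(h_o·A) = 1/(10.9×38.3) = 0.002395 K/W
R_total = 0.06659 K/W
Q = ΔT / R_total = 152 / 0.06659

Q ≈ 2280 W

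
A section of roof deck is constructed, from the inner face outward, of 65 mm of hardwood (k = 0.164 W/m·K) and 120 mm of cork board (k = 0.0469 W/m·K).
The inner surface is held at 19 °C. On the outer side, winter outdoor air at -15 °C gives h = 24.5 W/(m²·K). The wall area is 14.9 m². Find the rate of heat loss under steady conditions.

Using the resistance-network approach (series):
R_hardwood = L/(kA) = 0.065/(0.164×14.9) = 0.0266 K/W
R_cork board = L/(kA) = 0.12/(0.0469×14.9) = 0.1717 K/W
R_outer film = 1/(h_o·A) = 1/(24.5×14.9) = 0.002739 K/W
R_total = 0.2011 K/W
Q = ΔT / R_total = 34 / 0.2011

Q ≈ 169 W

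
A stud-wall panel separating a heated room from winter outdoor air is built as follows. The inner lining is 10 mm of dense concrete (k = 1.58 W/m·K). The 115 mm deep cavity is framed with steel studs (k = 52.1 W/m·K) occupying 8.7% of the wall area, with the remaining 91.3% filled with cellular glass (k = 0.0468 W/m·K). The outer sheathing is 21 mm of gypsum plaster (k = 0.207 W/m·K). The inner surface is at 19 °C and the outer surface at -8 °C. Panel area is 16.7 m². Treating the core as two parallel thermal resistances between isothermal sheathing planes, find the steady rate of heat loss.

Q ≈ 3390 W

Sheathing layers in series; stud and cavity paths in parallel between them.
R_inner = 0.01/(1.58×16.7) = 3.79×10^-4 K/W
R_stud  = 0.115/(52.1×0.087×16.7) = 0.001519 K/W
R_cav   = 0.115/(0.0468×0.913×16.7) = 0.1612 K/W
1/R_core = 1/R_stud + 1/R_cav → R_core = 0.001505 K/W
R_outer = 0.021/(0.207×16.7) = 0.006075 K/W
R_total = 0.007959 K/W
Q = ΔT/R_total = 27/0.007959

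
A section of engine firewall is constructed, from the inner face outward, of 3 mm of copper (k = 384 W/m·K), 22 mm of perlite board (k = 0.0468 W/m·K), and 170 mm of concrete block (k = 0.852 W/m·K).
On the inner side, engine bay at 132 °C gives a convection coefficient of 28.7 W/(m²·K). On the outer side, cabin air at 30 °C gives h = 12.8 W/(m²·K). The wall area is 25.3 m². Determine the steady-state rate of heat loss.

Model the wall as resistances in series:
R_inner film = 1/(h_i·A) = 1/(28.7×25.3) = 0.001377 K/W
R_copper = L/(kA) = 0.003/(384×25.3) = 3.088×10^-7 K/W
R_perlite board = L/(kA) = 0.022/(0.0468×25.3) = 0.01858 K/W
R_concrete block = L/(kA) = 0.17/(0.852×25.3) = 0.007887 K/W
R_outer film = 1/(h_o·A) = 1/(12.8×25.3) = 0.003088 K/W
R_total = 0.03093 K/W
Q = ΔT / R_total = 102 / 0.03093

Q ≈ 3300 W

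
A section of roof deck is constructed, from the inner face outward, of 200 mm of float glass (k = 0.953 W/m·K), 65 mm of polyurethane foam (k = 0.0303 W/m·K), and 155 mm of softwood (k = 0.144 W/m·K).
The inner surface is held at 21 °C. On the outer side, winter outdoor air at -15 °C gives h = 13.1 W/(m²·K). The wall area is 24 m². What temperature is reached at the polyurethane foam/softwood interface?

T ≈ -3.17 °C

Treating each layer as a thermal resistance in series:
R_float glass = L/(kA) = 0.2/(0.953×24) = 0.008744 K/W
R_polyurethane foam = L/(kA) = 0.065/(0.0303×24) = 0.08938 K/W
R_softwood = L/(kA) = 0.155/(0.144×24) = 0.04485 K/W
R_outer film = 1/(h_o·A) = 1/(13.1×24) = 0.003181 K/W
R_total = 0.1462 K/W;  Q = ΔT/R_total = 36/0.1462 = 246.3 W
T_interface = T_inner − Q·ΣR(inner→interface) = 21 − 246×0.09813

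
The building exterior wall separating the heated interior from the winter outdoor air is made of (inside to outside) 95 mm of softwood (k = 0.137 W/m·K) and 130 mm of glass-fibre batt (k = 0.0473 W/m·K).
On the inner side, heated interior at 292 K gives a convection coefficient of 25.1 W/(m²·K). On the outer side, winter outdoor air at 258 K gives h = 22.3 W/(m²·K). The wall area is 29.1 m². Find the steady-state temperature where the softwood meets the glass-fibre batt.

T ≈ 285 K

Using the resistance-network approach (series):
R_inner film = 1/(h_i·A) = 1/(25.1×29.1) = 0.001369 K/W
R_softwood = L/(kA) = 0.095/(0.137×29.1) = 0.02383 K/W
R_glass-fibre batt = L/(kA) = 0.13/(0.0473×29.1) = 0.09445 K/W
R_outer film = 1/(h_o·A) = 1/(22.3×29.1) = 0.001541 K/W
R_total = 0.1212 K/W;  Q = ΔT/R_total = 34/0.1212 = 280.6 W
T_interface = T_inner − Q·ΣR(inner→interface) = 292 − 281×0.0252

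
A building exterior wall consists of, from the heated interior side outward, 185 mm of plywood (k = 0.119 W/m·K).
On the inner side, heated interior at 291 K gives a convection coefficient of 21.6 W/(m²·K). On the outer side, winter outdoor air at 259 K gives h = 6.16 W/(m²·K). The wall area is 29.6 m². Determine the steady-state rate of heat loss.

Model the wall as resistances in series:
R_inner film = 1/(h_i·A) = 1/(21.6×29.6) = 0.001564 K/W
R_plywood = L/(kA) = 0.185/(0.119×29.6) = 0.05252 K/W
R_outer film = 1/(h_o·A) = 1/(6.16×29.6) = 0.005484 K/W
R_total = 0.05957 K/W
Q = ΔT / R_total = 32 / 0.05957

Q ≈ 537 W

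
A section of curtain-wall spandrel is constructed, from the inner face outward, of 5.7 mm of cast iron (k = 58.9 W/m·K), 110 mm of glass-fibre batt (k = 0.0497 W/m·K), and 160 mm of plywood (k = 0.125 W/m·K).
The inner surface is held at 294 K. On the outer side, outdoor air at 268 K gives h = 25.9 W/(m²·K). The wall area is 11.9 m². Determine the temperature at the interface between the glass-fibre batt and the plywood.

Series thermal resistances:
R_cast iron = L/(kA) = 0.0057/(58.9×11.9) = 8.132×10^-6 K/W
R_glass-fibre batt = L/(kA) = 0.11/(0.0497×11.9) = 0.186 K/W
R_plywood = L/(kA) = 0.16/(0.125×11.9) = 0.1076 K/W
R_outer film = 1/(h_o·A) = 1/(25.9×11.9) = 0.003245 K/W
R_total = 0.2968 K/W;  Q = ΔT/R_total = 26/0.2968 = 87.6 W
T_interface = T_inner − Q·ΣR(inner→interface) = 294 − 87.6×0.186

T ≈ 278 K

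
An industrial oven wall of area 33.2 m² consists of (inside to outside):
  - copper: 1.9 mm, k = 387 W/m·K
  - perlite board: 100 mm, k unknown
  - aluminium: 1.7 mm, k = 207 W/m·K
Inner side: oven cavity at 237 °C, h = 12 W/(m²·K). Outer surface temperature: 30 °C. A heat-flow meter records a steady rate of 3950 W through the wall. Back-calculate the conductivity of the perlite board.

Series thermal resistances:
R_inner film = 1/(h_i·A) = 1/(12×33.2) = 0.00251 K/W
R_copper = L/(kA) = 0.0019/(387×33.2) = 1.479×10^-7 K/W
R_aluminium = L/(kA) = 0.0017/(207×33.2) = 2.474×10^-7 K/W
Sum of known resistances R_other = 0.00251 K/W
Total R = ΔT/Q = 207/3950 = 0.05241 K/W
R_perlite board = R_total − R_other = 0.04989 K/W
k = L/(R·A) = 0.1/(0.04989×33.2)

k ≈ 0.0604 W/(m·K)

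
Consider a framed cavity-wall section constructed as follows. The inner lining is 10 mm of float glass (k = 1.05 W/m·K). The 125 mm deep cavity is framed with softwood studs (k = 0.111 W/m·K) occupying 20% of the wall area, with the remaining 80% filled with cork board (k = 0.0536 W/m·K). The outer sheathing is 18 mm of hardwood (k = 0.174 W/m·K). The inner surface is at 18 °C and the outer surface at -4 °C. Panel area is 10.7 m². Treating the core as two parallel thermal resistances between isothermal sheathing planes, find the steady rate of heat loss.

Sheathing layers in series; stud and cavity paths in parallel between them.
R_inner = 0.01/(1.05×10.7) = 8.901×10^-4 K/W
R_stud  = 0.125/(0.111×0.2×10.7) = 0.5262 K/W
R_cav   = 0.125/(0.0536×0.8×10.7) = 0.2724 K/W
1/R_core = 1/R_stud + 1/R_cav → R_core = 0.1795 K/W
R_outer = 0.018/(0.174×10.7) = 0.009668 K/W
R_total = 0.1901 K/W
Q = ΔT/R_total = 22/0.1901

Q ≈ 116 W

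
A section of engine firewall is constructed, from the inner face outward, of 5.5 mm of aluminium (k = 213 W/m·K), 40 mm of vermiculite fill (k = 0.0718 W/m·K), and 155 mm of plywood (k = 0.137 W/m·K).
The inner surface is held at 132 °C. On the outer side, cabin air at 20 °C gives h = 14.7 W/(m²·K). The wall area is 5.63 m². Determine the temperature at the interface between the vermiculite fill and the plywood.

Model the wall as resistances in series:
R_aluminium = L/(kA) = 0.0055/(213×5.63) = 4.586×10^-6 K/W
R_vermiculite fill = L/(kA) = 0.04/(0.0718×5.63) = 0.09895 K/W
R_plywood = L/(kA) = 0.155/(0.137×5.63) = 0.201 K/W
R_outer film = 1/(h_o·A) = 1/(14.7×5.63) = 0.01208 K/W
R_total = 0.312 K/W;  Q = ΔT/R_total = 112/0.312 = 359 W
T_interface = T_inner − Q·ΣR(inner→interface) = 132 − 359×0.09896

T ≈ 96.5 °C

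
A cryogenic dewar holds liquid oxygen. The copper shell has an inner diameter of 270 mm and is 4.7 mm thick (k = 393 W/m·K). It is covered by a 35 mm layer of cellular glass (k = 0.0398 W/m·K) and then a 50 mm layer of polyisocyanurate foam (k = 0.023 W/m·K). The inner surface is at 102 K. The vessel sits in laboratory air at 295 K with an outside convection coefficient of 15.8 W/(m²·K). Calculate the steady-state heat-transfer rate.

Each spherical layer contributes R = (1/r_i − 1/r_o)/(4πk):
R_copper shell = (1/0.135 − 1/0.1397)/(4π×393) = 5.046×10^-5 K/W
R_cellular glass = (1/0.1397 − 1/0.1747)/(4π×0.0398) = 2.867 K/W
R_polyisocyanurate foam = (1/0.1747 − 1/0.2247)/(4π×0.023) = 4.407 K/W
R_outer film = 1/(h·4πr_o²) = 1/(15.8×4π×0.2247²) = 0.09975 K/W
R_total = 7.374 K/W
Q = ΔT/R_total = 193/7.374

Q ≈ 26.2 W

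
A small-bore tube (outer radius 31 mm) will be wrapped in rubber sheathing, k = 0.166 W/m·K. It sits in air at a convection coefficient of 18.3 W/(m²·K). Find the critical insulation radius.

For a cylinder r_cr = k/h = 0.166/18.3
r_cr = 9.07 mm; since the bare radius (31 mm) is above r_cr, any added insulation will reduce heat loss.

r_cr ≈ 9.07 mm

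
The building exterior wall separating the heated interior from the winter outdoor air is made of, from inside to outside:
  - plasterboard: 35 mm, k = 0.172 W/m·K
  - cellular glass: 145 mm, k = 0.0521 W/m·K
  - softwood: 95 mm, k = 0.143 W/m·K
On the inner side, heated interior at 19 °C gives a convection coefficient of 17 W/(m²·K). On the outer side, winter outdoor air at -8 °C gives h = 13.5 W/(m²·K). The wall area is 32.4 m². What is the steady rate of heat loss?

Q ≈ 231 W

Treating each layer as a thermal resistance in series:
R_inner film = 1/(h_i·A) = 1/(17×32.4) = 0.001816 K/W
R_plasterboard = L/(kA) = 0.035/(0.172×32.4) = 0.006281 K/W
R_cellular glass = L/(kA) = 0.145/(0.0521×32.4) = 0.0859 K/W
R_softwood = L/(kA) = 0.095/(0.143×32.4) = 0.0205 K/W
R_outer film = 1/(h_o·A) = 1/(13.5×32.4) = 0.002286 K/W
R_total = 0.1168 K/W
Q = ΔT / R_total = 27 / 0.1168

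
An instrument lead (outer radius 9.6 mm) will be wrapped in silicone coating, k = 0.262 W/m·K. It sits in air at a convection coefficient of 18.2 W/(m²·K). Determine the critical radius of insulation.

For a cylinder r_cr = k/h = 0.262/18.2
r_cr = 14.4 mm; since the bare radius (9.6 mm) is below r_cr, adding a thin layer of insulation will *increase* heat loss.

r_cr ≈ 14.4 mm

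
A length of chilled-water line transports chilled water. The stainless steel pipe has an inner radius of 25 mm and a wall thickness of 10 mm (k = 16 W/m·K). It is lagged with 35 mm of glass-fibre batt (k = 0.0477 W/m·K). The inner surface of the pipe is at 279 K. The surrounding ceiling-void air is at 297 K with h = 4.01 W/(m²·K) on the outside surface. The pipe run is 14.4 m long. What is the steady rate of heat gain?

Q ≈ 89.9 W

For a radial system each layer contributes R = ln(r_out/r_in)/(2πkL); films add R = 1/(hA).
R_stainless steel pipe wall = ln(35/25)/(2π×16×14.4) = 2.324×10^-4 K/W
R_glass-fibre batt = ln(70/35)/(2π×0.0477×14.4) = 0.1606 K/W
R_outer film = 1/(h_o·2πr_oL) = 1/(4.01×2π×0.07×14.4) = 0.03937 K/W
R_total = 0.2002 K/W
Q = ΔT/R_total = 18/0.2002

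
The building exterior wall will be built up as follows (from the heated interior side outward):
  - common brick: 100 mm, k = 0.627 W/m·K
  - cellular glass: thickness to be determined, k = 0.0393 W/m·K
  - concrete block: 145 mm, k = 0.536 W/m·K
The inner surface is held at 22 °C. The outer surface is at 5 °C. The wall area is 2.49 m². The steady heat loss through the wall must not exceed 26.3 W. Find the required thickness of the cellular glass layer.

L ≈ 46.4 mm

Using the resistance-network approach (series):
R_common brick = L/(kA) = 0.1/(0.627×2.49) = 0.06405 K/W
R_concrete block = L/(kA) = 0.145/(0.536×2.49) = 0.1086 K/W
Sum of the known resistances R_other = 0.1727 K/W
Required total resistance R_tot = ΔT/Q_allow = 17/26.3 = 0.6464 K/W
R_cellular glass = R_tot − R_other = 0.4737 K/W
L = R·k·A = 0.4737×0.0393×2.49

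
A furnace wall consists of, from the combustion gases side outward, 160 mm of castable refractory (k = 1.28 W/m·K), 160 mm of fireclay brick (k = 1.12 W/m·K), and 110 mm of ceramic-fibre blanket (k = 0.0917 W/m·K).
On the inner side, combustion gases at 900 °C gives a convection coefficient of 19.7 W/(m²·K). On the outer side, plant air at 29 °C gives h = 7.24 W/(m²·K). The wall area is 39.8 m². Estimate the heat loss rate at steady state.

Thermal resistances in series:
R_inner film = 1/(h_i·A) = 1/(19.7×39.8) = 0.001275 K/W
R_castable refractory = L/(kA) = 0.16/(1.28×39.8) = 0.003141 K/W
R_fireclay brick = L/(kA) = 0.16/(1.12×39.8) = 0.003589 K/W
R_ceramic-fibre blanket = L/(kA) = 0.11/(0.0917×39.8) = 0.03014 K/W
R_outer film = 1/(h_o·A) = 1/(7.24×39.8) = 0.00347 K/W
R_total = 0.04162 K/W
Q = ΔT / R_total = 871 / 0.04162

Q ≈ 20900 W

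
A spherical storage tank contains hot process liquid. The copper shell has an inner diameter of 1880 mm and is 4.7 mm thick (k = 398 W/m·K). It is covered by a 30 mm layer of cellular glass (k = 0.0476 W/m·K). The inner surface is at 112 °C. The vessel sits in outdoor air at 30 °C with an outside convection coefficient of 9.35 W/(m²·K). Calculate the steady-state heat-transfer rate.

Each spherical layer contributes R = (1/r_i − 1/r_o)/(4πk):
R_copper shell = (1/0.94 − 1/0.9447)/(4π×398) = 1.058×10^-6 K/W
R_cellular glass = (1/0.9447 − 1/0.9747)/(4π×0.0476) = 0.05447 K/W
R_outer film = 1/(h·4πr_o²) = 1/(9.35×4π×0.9747²) = 0.008959 K/W
R_total = 0.06343 K/W
Q = ΔT/R_total = 82/0.06343

Q ≈ 1290 W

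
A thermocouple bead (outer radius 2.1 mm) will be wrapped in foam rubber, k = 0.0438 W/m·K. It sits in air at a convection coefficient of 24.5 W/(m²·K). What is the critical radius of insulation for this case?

r_cr ≈ 3.58 mm

For a sphere r_cr = 2k/h = 2×0.0438/24.5
r_cr = 3.58 mm; since the bare radius (2.1 mm) is below r_cr, adding a thin layer of insulation will *increase* heat loss.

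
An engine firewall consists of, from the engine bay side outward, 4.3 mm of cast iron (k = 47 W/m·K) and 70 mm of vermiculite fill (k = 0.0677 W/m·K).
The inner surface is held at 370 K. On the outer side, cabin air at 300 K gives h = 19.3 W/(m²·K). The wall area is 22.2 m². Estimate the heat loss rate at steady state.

Series thermal resistances:
R_cast iron = L/(kA) = 0.0043/(47×22.2) = 4.121×10^-6 K/W
R_vermiculite fill = L/(kA) = 0.07/(0.0677×22.2) = 0.04658 K/W
R_outer film = 1/(h_o·A) = 1/(19.3×22.2) = 0.002334 K/W
R_total = 0.04891 K/W
Q = ΔT / R_total = 70 / 0.04891

Q ≈ 1430 W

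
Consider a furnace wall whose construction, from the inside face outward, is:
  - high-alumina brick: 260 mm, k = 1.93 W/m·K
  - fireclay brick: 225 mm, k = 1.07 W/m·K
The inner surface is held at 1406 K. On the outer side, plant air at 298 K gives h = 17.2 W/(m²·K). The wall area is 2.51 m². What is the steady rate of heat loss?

Q ≈ 6900 W

Treating each layer as a thermal resistance in series:
R_high-alumina brick = L/(kA) = 0.26/(1.93×2.51) = 0.05367 K/W
R_fireclay brick = L/(kA) = 0.225/(1.07×2.51) = 0.08378 K/W
R_outer film = 1/(h_o·A) = 1/(17.2×2.51) = 0.02316 K/W
R_total = 0.1606 K/W
Q = ΔT / R_total = 1108 / 0.1606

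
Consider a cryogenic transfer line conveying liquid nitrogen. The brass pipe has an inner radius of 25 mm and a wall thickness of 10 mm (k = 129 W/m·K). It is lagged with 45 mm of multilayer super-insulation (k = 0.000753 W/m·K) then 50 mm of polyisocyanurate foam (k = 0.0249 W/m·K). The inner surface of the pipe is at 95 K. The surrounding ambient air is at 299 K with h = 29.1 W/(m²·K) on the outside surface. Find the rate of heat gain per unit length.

Radial resistances (cylindrical: R_cond = ln(r_o/r_i)/(2πkL), R_conv = 1/(h·2πrL)):
R_brass pipe wall = ln(35/25)/(2π×129×1) = 4.151×10^-4 K/W
R_multilayer super-insulation = ln(80/35)/(2π×0.000753×1) = 174.7 K/W
R_polyisocyanurate foam = ln(130/80)/(2π×0.0249×1) = 3.103 K/W
R_outer film = 1/(h_o·2πr_oL) = 1/(29.1×2π×0.13×1) = 0.04207 K/W
R_total = 177.9 K/W
Q = ΔT/R_total = 204/177.9

q′ ≈ 1.15 W/m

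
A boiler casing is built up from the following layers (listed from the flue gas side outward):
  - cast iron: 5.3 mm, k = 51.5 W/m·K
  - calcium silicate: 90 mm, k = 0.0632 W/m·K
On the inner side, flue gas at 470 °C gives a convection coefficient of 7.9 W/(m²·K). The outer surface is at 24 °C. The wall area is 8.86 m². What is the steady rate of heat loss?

Model the wall as resistances in series:
R_inner film = 1/(h_i·A) = 1/(7.9×8.86) = 0.01429 K/W
R_cast iron = L/(kA) = 0.0053/(51.5×8.86) = 1.162×10^-5 K/W
R_calcium silicate = L/(kA) = 0.09/(0.0632×8.86) = 0.1607 K/W
R_total = 0.175 K/W
Q = ΔT / R_total = 446 / 0.175

Q ≈ 2550 W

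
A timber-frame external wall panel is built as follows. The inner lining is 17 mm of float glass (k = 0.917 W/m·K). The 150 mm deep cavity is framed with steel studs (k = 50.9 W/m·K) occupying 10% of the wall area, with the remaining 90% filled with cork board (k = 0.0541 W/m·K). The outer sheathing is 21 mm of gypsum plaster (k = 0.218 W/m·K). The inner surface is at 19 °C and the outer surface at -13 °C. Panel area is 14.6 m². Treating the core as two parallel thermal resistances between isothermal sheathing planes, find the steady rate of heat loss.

Q ≈ 3240 W

Sheathing layers in series; stud and cavity paths in parallel between them.
R_inner = 0.017/(0.917×14.6) = 0.00127 K/W
R_stud  = 0.15/(50.9×0.1×14.6) = 0.002018 K/W
R_cav   = 0.15/(0.0541×0.9×14.6) = 0.211 K/W
1/R_core = 1/R_stud + 1/R_cav → R_core = 0.001999 K/W
R_outer = 0.021/(0.218×14.6) = 0.006598 K/W
R_total = 0.009867 K/W
Q = ΔT/R_total = 32/0.009867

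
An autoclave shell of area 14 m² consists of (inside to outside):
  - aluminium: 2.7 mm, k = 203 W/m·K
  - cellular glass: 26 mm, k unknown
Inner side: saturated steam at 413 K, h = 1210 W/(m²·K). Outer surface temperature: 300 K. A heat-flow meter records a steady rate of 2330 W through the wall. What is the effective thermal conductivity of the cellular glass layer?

k ≈ 0.0383 W/(m·K)

Model the wall as resistances in series:
R_inner film = 1/(h_i·A) = 1/(1210×14) = 5.903×10^-5 K/W
R_aluminium = L/(kA) = 0.0027/(203×14) = 9.5×10^-7 K/W
Sum of known resistances R_other = 5.998×10^-5 K/W
Total R = ΔT/Q = 113/2330 = 0.0485 K/W
R_cellular glass = R_total − R_other = 0.04844 K/W
k = L/(R·A) = 0.026/(0.04844×14)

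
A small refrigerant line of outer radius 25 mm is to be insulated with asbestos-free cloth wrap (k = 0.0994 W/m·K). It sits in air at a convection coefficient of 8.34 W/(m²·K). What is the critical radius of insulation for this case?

r_cr ≈ 11.9 mm

For a cylinder r_cr = k/h = 0.0994/8.34
r_cr = 11.9 mm; since the bare radius (25 mm) is above r_cr, any added insulation will reduce heat loss.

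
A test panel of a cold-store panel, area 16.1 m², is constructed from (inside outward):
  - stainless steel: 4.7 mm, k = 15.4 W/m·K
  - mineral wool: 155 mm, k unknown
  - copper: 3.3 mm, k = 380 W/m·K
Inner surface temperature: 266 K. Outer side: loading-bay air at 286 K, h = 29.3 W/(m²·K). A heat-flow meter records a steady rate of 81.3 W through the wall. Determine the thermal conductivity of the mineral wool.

k ≈ 0.0395 W/(m·K)

Thermal resistances in series:
R_stainless steel = L/(kA) = 0.0047/(15.4×16.1) = 1.896×10^-5 K/W
R_copper = L/(kA) = 0.0033/(380×16.1) = 5.394×10^-7 K/W
R_outer film = 1/(h_o·A) = 1/(29.3×16.1) = 0.00212 K/W
Sum of known resistances R_other = 0.002139 K/W
Total R = ΔT/Q = 20/81.3 = 0.246 K/W
R_mineral wool = R_total − R_other = 0.2439 K/W
k = L/(R·A) = 0.155/(0.2439×16.1)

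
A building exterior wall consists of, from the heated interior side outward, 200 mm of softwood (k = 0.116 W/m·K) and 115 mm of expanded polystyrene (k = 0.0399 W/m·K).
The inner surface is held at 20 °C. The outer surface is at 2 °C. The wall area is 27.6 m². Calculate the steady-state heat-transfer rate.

Thermal resistances in series:
R_softwood = L/(kA) = 0.2/(0.116×27.6) = 0.06247 K/W
R_expanded polystyrene = L/(kA) = 0.115/(0.0399×27.6) = 0.1044 K/W
R_total = 0.1669 K/W
Q = ΔT / R_total = 18 / 0.1669

Q ≈ 108 W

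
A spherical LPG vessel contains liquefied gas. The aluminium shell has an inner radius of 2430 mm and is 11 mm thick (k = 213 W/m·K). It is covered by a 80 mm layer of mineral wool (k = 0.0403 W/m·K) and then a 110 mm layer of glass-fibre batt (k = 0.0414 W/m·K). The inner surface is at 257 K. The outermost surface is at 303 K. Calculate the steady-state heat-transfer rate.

Q ≈ 799 W

Each spherical layer contributes R = (1/r_i − 1/r_o)/(4πk):
R_aluminium shell = (1/2.43 − 1/2.441)/(4π×213) = 6.928×10^-7 K/W
R_mineral wool = (1/2.441 − 1/2.521)/(4π×0.0403) = 0.02567 K/W
R_glass-fibre batt = (1/2.521 − 1/2.631)/(4π×0.0414) = 0.03188 K/W
R_total = 0.05755 K/W
Q = ΔT/R_total = 46/0.05755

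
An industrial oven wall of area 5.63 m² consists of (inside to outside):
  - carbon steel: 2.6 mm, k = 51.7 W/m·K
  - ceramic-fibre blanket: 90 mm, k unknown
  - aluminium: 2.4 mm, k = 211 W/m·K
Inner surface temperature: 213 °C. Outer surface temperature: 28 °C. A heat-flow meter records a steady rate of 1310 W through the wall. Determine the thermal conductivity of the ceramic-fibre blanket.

k ≈ 0.113 W/(m·K)

Model the wall as resistances in series:
R_carbon steel = L/(kA) = 0.0026/(51.7×5.63) = 8.933×10^-6 K/W
R_aluminium = L/(kA) = 0.0024/(211×5.63) = 2.02×10^-6 K/W
Sum of known resistances R_other = 1.095×10^-5 K/W
Total R = ΔT/Q = 185/1310 = 0.1412 K/W
R_ceramic-fibre blanket = R_total − R_other = 0.1412 K/W
k = L/(R·A) = 0.09/(0.1412×5.63)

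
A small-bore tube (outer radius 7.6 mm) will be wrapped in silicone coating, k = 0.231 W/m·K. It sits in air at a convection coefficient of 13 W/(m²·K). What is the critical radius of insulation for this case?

For a cylinder r_cr = k/h = 0.231/13
r_cr = 17.8 mm; since the bare radius (7.6 mm) is below r_cr, adding a thin layer of insulation will *increase* heat loss.

r_cr ≈ 17.8 mm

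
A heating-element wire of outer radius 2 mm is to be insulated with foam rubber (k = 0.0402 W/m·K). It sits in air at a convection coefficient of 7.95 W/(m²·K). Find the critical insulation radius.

For a cylinder r_cr = k/h = 0.0402/7.95
r_cr = 5.06 mm; since the bare radius (2 mm) is below r_cr, adding a thin layer of insulation will *increase* heat loss.

r_cr ≈ 5.06 mm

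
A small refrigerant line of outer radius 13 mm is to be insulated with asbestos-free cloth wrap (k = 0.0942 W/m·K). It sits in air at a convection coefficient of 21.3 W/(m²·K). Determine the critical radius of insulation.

r_cr ≈ 4.42 mm

For a cylinder r_cr = k/h = 0.0942/21.3
r_cr = 4.42 mm; since the bare radius (13 mm) is above r_cr, any added insulation will reduce heat loss.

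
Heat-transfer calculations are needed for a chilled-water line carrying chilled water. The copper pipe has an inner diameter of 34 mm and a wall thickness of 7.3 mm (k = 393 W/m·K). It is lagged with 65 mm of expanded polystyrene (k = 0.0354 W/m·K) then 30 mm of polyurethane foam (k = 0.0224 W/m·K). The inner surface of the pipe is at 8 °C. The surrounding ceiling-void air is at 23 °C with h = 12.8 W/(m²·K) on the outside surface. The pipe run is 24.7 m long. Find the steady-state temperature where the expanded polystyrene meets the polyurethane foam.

T ≈ 19 °C

Radial resistances (cylindrical: R_cond = ln(r_o/r_i)/(2πkL), R_conv = 1/(h·2πrL)):
R_copper pipe wall = ln(24.3/17)/(2π×393×24.7) = 5.858×10^-6 K/W
R_expanded polystyrene = ln(89.3/24.3)/(2π×0.0354×24.7) = 0.2369 K/W
R_polyurethane foam = ln(119.3/89.3)/(2π×0.0224×24.7) = 0.08332 K/W
R_outer film = 1/(h_o·2πr_oL) = 1/(12.8×2π×0.1193×24.7) = 0.00422 K/W
R_total = 0.3244 K/W
Q = ΔT/R_total = 15/0.3244
Q = 46.2 W
T_interface = T_inner + Q·ΣR(inner→interface) = 8 + 46.2×0.2369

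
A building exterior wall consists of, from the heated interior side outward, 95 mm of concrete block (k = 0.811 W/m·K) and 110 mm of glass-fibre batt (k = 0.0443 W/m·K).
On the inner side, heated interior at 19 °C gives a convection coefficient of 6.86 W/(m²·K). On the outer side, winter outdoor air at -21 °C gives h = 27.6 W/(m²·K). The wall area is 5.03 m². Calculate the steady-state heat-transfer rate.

Q ≈ 72.3 W

Model the wall as resistances in series:
R_inner film = 1/(h_i·A) = 1/(6.86×5.03) = 0.02898 K/W
R_concrete block = L/(kA) = 0.095/(0.811×5.03) = 0.02329 K/W
R_glass-fibre batt = L/(kA) = 0.11/(0.0443×5.03) = 0.4937 K/W
R_outer film = 1/(h_o·A) = 1/(27.6×5.03) = 0.007203 K/W
R_total = 0.5531 K/W
Q = ΔT / R_total = 40 / 0.5531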